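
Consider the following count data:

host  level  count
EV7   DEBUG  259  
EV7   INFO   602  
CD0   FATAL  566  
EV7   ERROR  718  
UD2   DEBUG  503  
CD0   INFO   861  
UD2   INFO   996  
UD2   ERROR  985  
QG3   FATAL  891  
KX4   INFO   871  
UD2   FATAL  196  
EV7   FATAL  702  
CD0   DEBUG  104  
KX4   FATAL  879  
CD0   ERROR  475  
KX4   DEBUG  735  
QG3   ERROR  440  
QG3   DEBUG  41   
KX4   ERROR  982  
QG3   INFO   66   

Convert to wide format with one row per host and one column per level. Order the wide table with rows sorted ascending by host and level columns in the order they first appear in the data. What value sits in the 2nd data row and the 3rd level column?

With rows sorted ascending by host, row 2 is host=EV7. level columns in first-appearance order: DEBUG, INFO, FATAL, ERROR; column 3 is FATAL.
Long rows with host=EV7, level=FATAL: count = 702.

702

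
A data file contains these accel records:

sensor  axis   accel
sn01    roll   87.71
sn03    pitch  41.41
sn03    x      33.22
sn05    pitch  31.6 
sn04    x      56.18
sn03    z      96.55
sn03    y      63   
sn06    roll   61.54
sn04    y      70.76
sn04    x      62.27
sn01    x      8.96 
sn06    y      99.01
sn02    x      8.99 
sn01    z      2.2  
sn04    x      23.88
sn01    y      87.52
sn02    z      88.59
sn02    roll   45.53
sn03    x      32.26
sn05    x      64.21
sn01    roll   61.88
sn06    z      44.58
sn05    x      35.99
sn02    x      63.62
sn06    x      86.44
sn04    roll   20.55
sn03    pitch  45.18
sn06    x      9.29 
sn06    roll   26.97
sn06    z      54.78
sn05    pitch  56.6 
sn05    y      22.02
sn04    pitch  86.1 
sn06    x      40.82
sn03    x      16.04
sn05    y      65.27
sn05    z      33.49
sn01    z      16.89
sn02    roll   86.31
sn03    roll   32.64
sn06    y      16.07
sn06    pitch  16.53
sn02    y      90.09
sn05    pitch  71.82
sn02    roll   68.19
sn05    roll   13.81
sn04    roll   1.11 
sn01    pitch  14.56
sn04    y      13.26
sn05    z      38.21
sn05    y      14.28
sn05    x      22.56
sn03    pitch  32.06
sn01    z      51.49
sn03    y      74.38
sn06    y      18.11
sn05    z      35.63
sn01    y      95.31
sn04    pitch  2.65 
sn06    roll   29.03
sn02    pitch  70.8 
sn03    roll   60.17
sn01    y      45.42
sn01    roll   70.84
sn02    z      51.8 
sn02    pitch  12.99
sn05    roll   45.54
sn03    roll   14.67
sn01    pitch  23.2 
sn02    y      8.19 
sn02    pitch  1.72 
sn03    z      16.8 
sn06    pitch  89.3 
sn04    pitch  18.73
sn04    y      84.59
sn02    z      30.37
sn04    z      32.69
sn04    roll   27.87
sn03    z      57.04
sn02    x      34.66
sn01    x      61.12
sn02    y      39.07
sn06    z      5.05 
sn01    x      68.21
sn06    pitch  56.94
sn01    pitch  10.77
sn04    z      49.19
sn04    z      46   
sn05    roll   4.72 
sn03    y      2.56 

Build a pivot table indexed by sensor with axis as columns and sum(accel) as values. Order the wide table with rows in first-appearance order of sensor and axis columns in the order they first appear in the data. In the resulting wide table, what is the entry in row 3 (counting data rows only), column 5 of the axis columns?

With rows in first-appearance order of sensor, row 3 is sensor=sn05. axis columns in first-appearance order: roll, pitch, x, z, y; column 5 is y.
Long rows with sensor=sn05, axis=y: 22.02 + 65.27 + 14.28 = 101.57.

101.57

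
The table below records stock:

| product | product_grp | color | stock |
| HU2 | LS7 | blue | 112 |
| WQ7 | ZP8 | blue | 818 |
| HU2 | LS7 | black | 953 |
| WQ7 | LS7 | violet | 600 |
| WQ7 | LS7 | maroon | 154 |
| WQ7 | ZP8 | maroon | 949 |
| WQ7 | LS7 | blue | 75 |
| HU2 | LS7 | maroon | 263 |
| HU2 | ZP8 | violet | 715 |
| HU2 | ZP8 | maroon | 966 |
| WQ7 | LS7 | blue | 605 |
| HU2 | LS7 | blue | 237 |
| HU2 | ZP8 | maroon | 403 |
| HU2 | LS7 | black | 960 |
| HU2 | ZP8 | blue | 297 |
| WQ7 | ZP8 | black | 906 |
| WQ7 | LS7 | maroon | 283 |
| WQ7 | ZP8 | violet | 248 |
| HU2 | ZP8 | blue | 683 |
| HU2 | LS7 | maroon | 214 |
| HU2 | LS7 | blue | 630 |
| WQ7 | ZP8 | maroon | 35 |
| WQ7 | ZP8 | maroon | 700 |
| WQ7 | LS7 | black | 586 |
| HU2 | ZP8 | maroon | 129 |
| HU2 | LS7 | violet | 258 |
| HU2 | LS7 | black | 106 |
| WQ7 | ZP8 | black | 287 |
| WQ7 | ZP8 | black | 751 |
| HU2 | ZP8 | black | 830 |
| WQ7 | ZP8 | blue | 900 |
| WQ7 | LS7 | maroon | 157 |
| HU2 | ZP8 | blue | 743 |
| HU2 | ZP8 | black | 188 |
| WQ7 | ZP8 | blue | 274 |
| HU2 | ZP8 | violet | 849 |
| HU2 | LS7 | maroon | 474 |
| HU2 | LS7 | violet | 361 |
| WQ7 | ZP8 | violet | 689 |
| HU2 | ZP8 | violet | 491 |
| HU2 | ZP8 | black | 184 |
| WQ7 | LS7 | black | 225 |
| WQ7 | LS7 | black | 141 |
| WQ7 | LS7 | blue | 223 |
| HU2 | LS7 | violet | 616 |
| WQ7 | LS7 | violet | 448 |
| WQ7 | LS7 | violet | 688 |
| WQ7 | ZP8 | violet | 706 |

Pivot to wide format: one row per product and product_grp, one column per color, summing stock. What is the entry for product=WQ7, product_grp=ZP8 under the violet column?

Rows with product=WQ7, product_grp=ZP8 and color=violet: stock values are 248, 689, 706.
248 + 689 + 706 = 1643.

1643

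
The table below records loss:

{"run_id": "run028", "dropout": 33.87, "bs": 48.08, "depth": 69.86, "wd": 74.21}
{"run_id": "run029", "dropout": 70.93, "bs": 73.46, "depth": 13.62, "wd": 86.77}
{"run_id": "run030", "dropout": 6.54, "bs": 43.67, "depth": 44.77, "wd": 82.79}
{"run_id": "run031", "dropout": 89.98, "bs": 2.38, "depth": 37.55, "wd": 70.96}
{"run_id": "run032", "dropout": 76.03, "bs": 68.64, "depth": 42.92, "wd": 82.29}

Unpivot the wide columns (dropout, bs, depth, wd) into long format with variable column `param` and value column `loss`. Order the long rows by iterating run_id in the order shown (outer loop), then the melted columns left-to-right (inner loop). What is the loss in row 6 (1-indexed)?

73.46

20 rows total (5 × 4). Row 6: index ⌊(6-1)/4⌋ = 1 into run_id → run029; (6-1) mod 4 = 1 into the melted columns → bs.
So row 6 is (run029, bs, 73.46); loss = 73.46.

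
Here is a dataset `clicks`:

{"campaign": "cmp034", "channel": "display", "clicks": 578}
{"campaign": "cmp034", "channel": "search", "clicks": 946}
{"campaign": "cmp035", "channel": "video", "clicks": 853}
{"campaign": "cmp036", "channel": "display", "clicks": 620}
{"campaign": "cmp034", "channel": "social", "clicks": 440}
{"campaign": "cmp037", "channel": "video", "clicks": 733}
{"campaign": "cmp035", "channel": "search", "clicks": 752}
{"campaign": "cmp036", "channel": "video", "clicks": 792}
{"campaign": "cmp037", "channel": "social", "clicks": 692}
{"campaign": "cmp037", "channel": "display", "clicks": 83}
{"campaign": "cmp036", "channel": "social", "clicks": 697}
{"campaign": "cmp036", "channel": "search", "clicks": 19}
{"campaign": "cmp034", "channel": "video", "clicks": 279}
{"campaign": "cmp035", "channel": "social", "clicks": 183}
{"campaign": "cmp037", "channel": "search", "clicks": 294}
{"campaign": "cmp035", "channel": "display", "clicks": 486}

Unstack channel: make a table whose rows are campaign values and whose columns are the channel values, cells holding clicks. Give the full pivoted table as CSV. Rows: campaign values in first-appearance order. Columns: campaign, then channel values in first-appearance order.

Columns: campaign plus the 4 distinct channel values (display, search, video, social).
For example, row cmp034 column display takes clicks=578 from the long row (cmp034, display).

campaign,display,search,video,social
cmp034,578,946,279,440
cmp035,486,752,853,183
cmp036,620,19,792,697
cmp037,83,294,733,692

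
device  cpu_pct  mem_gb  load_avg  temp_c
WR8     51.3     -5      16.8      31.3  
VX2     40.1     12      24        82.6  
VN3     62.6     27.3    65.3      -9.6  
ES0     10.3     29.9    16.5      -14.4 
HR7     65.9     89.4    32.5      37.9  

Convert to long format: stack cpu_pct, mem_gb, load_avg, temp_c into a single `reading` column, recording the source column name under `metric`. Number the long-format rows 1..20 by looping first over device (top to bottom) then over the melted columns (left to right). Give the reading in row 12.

-9.6

20 rows total (5 × 4). Row 12: index ⌊(12-1)/4⌋ = 2 into device → VN3; (12-1) mod 4 = 3 into the melted columns → temp_c.
So row 12 is (VN3, temp_c, -9.6); reading = -9.6.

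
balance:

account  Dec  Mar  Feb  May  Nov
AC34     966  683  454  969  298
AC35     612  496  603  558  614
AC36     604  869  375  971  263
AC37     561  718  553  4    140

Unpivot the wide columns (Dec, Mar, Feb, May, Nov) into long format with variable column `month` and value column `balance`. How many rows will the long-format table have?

20

4 account values × 5 melted columns = 20 rows.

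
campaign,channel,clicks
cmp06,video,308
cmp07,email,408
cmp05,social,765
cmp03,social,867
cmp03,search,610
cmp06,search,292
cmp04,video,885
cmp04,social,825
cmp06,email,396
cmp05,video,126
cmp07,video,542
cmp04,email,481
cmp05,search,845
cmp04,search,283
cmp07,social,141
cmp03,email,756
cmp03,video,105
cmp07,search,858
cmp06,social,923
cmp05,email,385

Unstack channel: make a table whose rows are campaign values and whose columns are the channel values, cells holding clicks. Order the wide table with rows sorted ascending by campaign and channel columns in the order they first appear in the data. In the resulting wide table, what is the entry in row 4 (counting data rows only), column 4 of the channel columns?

292

With rows sorted ascending by campaign, row 4 is campaign=cmp06. channel columns in first-appearance order: video, email, social, search; column 4 is search.
Long rows with campaign=cmp06, channel=search: clicks = 292.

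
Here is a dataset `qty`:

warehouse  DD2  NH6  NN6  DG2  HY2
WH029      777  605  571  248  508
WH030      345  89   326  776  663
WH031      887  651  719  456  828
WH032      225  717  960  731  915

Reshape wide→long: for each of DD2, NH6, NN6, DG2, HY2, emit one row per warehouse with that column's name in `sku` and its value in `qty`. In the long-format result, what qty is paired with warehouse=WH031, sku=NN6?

Unpivoting turns each (warehouse, wide-column) pair into one long row.
The wide cell at row WH031, column NN6 holds 719, so the long row (WH031, NN6) has qty=719.

719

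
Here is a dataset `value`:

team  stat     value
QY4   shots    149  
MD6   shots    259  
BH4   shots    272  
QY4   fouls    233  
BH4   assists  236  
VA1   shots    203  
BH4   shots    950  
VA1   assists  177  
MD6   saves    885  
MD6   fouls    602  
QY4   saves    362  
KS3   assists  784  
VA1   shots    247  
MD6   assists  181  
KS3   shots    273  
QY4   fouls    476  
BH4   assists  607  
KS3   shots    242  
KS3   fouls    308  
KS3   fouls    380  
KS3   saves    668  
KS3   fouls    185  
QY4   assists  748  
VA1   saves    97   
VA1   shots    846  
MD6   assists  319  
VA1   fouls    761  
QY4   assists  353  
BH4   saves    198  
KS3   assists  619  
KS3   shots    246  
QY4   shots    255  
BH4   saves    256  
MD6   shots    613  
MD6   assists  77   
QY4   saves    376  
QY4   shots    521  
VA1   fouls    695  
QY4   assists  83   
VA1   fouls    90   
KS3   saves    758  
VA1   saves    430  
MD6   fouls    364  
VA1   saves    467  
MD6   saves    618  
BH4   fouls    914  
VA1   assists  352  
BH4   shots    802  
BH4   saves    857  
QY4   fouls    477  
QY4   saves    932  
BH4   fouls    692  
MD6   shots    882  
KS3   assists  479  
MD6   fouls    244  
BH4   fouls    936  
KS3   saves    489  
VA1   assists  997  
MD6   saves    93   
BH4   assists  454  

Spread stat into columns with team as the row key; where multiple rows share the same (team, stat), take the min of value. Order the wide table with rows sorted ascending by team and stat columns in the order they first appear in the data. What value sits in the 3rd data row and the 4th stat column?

With rows sorted ascending by team, row 3 is team=MD6. stat columns in first-appearance order: shots, fouls, assists, saves; column 4 is saves.
Long rows with team=MD6, stat=saves: min(885, 618, 93) = 93.

93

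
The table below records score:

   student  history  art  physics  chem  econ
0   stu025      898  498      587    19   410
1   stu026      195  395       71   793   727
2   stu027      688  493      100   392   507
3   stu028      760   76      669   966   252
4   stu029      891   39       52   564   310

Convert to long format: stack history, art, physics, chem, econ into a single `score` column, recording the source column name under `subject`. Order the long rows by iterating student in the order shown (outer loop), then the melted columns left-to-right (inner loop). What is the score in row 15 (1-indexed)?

507

25 rows total (5 × 5). Row 15: index ⌊(15-1)/5⌋ = 2 into student → stu027; (15-1) mod 5 = 4 into the melted columns → econ.
So row 15 is (stu027, econ, 507); score = 507.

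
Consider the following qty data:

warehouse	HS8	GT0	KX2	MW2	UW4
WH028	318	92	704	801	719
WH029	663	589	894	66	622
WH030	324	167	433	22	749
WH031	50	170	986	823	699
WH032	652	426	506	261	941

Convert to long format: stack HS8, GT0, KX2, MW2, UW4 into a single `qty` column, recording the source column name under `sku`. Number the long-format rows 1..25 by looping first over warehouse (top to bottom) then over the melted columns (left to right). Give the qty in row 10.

25 rows total (5 × 5). Row 10: index ⌊(10-1)/5⌋ = 1 into warehouse → WH029; (10-1) mod 5 = 4 into the melted columns → UW4.
So row 10 is (WH029, UW4, 622); qty = 622.

622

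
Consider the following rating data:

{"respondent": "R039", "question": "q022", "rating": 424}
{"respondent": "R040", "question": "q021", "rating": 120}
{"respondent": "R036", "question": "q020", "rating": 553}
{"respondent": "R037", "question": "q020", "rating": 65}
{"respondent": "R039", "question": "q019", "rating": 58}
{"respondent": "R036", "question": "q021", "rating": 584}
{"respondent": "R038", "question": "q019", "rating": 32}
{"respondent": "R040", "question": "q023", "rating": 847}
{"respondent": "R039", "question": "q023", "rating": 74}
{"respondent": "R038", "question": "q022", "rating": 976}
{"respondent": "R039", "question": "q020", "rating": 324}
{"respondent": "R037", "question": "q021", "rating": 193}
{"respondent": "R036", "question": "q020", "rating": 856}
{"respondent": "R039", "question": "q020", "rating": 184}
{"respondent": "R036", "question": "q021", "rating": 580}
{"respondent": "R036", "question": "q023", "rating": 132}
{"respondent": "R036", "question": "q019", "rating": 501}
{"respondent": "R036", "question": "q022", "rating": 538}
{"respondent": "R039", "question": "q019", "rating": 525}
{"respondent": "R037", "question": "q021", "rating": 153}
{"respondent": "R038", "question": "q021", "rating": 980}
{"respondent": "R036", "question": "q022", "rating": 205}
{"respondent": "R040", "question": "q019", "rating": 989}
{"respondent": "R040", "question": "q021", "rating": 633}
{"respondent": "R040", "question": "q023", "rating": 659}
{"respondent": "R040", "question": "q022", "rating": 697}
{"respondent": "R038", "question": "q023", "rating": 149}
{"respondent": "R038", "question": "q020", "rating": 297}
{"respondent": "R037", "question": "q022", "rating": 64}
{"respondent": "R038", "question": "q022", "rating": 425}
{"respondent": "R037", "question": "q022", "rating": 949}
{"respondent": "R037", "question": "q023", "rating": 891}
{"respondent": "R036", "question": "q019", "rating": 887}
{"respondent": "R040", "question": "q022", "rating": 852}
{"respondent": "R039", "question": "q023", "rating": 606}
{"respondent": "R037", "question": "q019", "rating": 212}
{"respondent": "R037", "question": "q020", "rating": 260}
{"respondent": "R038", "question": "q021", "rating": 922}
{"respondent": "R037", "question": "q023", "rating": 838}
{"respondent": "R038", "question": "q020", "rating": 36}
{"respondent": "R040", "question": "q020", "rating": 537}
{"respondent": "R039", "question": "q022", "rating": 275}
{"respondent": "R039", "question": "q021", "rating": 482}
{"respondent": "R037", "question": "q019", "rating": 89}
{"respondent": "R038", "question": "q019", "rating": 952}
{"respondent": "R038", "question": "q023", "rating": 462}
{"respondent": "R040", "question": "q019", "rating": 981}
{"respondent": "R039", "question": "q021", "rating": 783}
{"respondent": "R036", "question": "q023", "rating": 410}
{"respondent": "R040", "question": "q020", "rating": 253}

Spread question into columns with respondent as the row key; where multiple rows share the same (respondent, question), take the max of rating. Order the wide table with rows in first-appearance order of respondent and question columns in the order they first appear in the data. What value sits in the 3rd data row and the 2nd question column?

584

With rows in first-appearance order of respondent, row 3 is respondent=R036. question columns in first-appearance order: q022, q021, q020, q019, q023; column 2 is q021.
Long rows with respondent=R036, question=q021: max(584, 580) = 584.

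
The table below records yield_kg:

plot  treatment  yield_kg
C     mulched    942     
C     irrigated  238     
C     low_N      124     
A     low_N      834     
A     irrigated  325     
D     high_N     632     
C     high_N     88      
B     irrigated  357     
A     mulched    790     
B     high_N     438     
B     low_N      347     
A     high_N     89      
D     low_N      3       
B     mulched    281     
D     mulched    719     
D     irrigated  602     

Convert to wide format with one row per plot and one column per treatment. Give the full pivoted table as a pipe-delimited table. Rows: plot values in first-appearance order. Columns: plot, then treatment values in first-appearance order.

Columns: plot plus the 4 distinct treatment values (mulched, irrigated, low_N, high_N).
For example, row C column mulched takes yield_kg=942 from the long row (C, mulched).

| plot | mulched | irrigated | low_N | high_N |
| C | 942 | 238 | 124 | 88 |
| A | 790 | 325 | 834 | 89 |
| D | 719 | 602 | 3 | 632 |
| B | 281 | 357 | 347 | 438 |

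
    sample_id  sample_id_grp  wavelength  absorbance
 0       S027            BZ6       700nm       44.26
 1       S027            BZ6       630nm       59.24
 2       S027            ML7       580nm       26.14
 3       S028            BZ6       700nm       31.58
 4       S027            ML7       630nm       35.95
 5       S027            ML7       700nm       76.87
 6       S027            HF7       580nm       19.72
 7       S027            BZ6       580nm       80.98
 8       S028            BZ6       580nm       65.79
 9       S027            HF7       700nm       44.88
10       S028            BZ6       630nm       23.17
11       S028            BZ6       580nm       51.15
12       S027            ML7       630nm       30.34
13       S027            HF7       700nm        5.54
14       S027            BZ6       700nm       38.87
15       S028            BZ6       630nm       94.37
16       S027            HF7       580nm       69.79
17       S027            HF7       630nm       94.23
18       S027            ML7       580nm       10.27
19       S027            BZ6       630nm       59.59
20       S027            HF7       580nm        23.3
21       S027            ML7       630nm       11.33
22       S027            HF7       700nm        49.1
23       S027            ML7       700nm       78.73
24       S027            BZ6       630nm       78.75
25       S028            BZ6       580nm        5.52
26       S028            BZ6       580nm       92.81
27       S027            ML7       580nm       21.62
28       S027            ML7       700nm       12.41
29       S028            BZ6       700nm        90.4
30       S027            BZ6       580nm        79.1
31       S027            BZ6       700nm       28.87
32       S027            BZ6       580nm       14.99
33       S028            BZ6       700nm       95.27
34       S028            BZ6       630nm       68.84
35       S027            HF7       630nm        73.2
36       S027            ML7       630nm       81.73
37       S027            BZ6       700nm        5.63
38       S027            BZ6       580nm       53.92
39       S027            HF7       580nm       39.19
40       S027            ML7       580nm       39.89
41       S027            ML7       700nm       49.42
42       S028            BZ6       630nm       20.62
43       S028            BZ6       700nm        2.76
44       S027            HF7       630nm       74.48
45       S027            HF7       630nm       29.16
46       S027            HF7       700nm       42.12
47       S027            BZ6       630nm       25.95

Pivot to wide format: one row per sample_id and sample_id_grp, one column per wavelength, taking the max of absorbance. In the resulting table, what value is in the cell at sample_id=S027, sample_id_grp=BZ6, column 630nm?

Rows with sample_id=S027, sample_id_grp=BZ6 and wavelength=630nm: absorbance values are 59.24, 59.59, 78.75, 25.95.
max(59.24, 59.59, 78.75, 25.95) = 78.75.

78.75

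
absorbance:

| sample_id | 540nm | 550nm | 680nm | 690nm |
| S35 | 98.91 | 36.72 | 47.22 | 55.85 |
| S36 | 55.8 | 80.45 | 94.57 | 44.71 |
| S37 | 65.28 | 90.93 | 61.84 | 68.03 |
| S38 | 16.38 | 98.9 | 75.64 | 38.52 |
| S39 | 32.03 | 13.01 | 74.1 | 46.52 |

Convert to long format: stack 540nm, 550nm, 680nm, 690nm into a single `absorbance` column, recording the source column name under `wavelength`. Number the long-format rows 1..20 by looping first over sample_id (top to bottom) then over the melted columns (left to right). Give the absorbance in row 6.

80.45

20 rows total (5 × 4). Row 6: index ⌊(6-1)/4⌋ = 1 into sample_id → S36; (6-1) mod 4 = 1 into the melted columns → 550nm.
So row 6 is (S36, 550nm, 80.45); absorbance = 80.45.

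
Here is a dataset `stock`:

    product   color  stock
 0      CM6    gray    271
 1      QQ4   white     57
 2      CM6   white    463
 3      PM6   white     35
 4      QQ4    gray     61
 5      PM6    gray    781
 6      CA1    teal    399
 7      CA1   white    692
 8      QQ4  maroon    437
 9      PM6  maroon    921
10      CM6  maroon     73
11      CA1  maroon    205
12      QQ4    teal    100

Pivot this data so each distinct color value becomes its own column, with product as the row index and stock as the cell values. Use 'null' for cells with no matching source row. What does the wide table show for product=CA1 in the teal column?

399

The long row with product=CA1, color=teal has stock=399.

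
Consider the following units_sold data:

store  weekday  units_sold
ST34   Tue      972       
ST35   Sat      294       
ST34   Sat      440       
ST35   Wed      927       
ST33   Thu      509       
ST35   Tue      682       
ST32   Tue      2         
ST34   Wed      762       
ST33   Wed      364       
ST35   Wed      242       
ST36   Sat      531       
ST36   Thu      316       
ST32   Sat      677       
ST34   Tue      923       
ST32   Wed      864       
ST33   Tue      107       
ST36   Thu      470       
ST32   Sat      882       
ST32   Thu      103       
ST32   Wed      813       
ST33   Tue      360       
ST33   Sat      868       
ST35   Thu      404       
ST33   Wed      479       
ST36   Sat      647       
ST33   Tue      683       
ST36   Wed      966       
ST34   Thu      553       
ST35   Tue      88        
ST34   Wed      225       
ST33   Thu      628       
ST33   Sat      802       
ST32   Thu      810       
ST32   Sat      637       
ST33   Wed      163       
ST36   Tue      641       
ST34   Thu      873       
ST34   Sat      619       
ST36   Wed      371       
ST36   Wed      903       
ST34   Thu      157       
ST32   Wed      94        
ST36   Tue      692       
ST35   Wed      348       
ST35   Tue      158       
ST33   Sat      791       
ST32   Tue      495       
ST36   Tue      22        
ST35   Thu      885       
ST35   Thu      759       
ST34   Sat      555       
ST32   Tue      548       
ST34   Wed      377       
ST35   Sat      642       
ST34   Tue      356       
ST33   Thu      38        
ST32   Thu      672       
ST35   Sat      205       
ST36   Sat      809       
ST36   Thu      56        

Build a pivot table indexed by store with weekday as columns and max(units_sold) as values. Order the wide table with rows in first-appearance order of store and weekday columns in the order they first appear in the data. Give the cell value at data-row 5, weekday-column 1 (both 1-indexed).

692

With rows in first-appearance order of store, row 5 is store=ST36. weekday columns in first-appearance order: Tue, Sat, Wed, Thu; column 1 is Tue.
Long rows with store=ST36, weekday=Tue: max(641, 692, 22) = 692.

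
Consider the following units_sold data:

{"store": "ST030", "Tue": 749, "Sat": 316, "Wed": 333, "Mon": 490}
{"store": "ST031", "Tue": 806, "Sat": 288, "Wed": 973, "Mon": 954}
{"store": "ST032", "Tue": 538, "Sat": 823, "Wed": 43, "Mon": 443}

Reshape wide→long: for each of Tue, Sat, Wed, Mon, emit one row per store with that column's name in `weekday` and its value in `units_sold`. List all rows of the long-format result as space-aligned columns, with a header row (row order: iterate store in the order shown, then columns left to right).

Each (store, column) pair becomes one row: 3 × 4 = 12 rows.
For example, (ST030, Tue) → units_sold=749.

store  weekday  units_sold
ST030  Tue      749       
ST030  Sat      316       
ST030  Wed      333       
ST030  Mon      490       
ST031  Tue      806       
ST031  Sat      288       
ST031  Wed      973       
ST031  Mon      954       
ST032  Tue      538       
ST032  Sat      823       
ST032  Wed      43        
ST032  Mon      443       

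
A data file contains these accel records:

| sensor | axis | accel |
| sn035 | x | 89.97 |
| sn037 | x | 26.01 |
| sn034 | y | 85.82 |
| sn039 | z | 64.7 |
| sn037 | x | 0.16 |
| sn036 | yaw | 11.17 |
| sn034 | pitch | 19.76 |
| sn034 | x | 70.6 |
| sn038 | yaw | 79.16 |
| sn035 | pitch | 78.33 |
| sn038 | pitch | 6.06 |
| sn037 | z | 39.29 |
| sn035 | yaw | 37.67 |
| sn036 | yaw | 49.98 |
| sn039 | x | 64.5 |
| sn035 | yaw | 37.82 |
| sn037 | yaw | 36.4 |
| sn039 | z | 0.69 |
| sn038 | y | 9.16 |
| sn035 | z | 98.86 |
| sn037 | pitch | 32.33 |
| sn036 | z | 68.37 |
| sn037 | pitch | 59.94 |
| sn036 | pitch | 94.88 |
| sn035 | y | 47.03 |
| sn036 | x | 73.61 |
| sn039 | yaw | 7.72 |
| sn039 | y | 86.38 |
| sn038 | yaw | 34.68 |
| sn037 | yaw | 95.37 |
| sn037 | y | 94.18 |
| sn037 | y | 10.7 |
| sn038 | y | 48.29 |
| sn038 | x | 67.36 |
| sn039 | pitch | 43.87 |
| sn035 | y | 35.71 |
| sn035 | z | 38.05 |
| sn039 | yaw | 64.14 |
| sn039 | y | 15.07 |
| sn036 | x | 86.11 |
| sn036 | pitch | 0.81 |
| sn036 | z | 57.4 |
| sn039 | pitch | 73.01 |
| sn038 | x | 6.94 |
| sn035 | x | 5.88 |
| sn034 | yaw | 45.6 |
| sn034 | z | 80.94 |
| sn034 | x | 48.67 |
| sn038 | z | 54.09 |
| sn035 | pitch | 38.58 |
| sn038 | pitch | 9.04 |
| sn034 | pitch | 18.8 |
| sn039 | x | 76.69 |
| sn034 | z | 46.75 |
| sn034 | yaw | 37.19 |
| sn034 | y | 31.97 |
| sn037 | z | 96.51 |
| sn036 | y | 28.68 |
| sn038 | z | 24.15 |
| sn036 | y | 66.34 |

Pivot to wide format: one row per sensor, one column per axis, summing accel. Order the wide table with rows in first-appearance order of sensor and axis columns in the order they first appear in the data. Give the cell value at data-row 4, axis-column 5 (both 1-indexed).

With rows in first-appearance order of sensor, row 4 is sensor=sn039. axis columns in first-appearance order: x, y, z, yaw, pitch; column 5 is pitch.
Long rows with sensor=sn039, axis=pitch: 43.87 + 73.01 = 116.88.

116.88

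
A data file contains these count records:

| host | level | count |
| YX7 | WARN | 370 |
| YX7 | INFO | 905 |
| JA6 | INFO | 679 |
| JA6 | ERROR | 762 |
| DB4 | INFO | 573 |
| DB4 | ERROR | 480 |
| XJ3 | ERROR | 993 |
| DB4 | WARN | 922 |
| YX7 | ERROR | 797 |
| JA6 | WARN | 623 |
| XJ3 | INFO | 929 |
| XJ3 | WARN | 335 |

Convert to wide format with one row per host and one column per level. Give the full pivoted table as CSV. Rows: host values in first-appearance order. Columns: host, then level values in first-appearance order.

Columns: host plus the 3 distinct level values (WARN, INFO, ERROR).
For example, row YX7 column WARN takes count=370 from the long row (YX7, WARN).

host,WARN,INFO,ERROR
YX7,370,905,797
JA6,623,679,762
DB4,922,573,480
XJ3,335,929,993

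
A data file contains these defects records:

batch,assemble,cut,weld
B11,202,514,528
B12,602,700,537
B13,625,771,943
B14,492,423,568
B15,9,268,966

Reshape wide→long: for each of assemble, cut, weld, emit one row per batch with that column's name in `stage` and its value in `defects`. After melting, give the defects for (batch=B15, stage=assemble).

Unpivoting turns each (batch, wide-column) pair into one long row.
The wide cell at row B15, column assemble holds 9, so the long row (B15, assemble) has defects=9.

9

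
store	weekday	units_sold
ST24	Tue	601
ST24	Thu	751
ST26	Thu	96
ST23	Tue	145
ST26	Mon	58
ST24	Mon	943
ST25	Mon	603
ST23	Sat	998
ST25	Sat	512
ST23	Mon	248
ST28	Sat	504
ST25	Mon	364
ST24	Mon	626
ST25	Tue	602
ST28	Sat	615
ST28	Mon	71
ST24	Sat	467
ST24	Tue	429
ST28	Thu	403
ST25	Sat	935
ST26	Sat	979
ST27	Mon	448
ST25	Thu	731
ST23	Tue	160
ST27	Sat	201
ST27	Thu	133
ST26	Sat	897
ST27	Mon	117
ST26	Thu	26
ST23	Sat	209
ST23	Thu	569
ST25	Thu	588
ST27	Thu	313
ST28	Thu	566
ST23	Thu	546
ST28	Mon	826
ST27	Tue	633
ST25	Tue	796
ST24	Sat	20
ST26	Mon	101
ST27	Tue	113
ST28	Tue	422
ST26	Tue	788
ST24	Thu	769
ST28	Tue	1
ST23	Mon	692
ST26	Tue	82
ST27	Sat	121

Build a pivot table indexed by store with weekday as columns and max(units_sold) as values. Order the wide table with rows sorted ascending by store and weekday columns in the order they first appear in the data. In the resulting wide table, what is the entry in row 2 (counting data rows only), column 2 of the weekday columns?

769

With rows sorted ascending by store, row 2 is store=ST24. weekday columns in first-appearance order: Tue, Thu, Mon, Sat; column 2 is Thu.
Long rows with store=ST24, weekday=Thu: max(751, 769) = 769.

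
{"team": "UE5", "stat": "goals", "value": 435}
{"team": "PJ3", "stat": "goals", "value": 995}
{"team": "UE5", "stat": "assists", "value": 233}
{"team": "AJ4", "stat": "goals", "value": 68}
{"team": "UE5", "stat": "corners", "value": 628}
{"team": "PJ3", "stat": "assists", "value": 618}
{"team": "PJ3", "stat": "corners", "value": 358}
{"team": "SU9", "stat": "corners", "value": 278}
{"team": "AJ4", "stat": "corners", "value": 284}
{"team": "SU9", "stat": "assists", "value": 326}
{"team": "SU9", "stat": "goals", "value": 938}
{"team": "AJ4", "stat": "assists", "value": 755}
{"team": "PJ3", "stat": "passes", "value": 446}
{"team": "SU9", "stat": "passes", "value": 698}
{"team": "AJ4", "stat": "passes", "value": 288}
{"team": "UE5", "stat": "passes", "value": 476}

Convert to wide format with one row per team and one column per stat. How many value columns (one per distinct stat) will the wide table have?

4 distinct stat values: corners, assists, passes, goals.

4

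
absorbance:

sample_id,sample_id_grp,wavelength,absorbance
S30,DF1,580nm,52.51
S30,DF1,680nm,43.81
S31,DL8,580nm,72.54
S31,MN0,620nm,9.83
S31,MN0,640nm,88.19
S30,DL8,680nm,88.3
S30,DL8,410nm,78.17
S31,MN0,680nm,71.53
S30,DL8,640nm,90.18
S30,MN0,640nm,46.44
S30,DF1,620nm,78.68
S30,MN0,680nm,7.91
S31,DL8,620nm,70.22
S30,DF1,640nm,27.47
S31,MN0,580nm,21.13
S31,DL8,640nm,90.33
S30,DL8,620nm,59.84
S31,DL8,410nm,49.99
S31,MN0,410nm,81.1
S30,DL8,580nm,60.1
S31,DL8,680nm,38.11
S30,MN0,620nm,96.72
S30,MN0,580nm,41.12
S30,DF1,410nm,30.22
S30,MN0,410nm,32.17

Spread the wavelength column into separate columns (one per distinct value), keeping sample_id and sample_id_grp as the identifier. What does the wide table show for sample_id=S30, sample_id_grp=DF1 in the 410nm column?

30.22

Wide layout: rows indexed by sample_id and sample_id_grp, columns are the 5 distinct wavelength values (580nm, 680nm, 620nm, 640nm, 410nm).
Cell (sample_id=S30, sample_id_grp=DF1, wavelength=410nm) draws from the long row where sample_id=S30, sample_id_grp=DF1 and wavelength=410nm, which has absorbance=30.22.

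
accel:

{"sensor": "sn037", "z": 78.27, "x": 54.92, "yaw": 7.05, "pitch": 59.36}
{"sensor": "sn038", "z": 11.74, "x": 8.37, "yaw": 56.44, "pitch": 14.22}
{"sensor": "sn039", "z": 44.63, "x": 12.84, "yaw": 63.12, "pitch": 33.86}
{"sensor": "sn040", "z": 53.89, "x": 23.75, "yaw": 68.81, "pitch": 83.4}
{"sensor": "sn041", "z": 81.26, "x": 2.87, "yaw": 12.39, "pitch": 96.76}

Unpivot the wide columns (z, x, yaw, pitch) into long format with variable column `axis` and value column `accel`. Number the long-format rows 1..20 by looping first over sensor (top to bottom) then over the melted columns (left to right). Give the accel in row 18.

2.87

20 rows total (5 × 4). Row 18: index ⌊(18-1)/4⌋ = 4 into sensor → sn041; (18-1) mod 4 = 1 into the melted columns → x.
So row 18 is (sn041, x, 2.87); accel = 2.87.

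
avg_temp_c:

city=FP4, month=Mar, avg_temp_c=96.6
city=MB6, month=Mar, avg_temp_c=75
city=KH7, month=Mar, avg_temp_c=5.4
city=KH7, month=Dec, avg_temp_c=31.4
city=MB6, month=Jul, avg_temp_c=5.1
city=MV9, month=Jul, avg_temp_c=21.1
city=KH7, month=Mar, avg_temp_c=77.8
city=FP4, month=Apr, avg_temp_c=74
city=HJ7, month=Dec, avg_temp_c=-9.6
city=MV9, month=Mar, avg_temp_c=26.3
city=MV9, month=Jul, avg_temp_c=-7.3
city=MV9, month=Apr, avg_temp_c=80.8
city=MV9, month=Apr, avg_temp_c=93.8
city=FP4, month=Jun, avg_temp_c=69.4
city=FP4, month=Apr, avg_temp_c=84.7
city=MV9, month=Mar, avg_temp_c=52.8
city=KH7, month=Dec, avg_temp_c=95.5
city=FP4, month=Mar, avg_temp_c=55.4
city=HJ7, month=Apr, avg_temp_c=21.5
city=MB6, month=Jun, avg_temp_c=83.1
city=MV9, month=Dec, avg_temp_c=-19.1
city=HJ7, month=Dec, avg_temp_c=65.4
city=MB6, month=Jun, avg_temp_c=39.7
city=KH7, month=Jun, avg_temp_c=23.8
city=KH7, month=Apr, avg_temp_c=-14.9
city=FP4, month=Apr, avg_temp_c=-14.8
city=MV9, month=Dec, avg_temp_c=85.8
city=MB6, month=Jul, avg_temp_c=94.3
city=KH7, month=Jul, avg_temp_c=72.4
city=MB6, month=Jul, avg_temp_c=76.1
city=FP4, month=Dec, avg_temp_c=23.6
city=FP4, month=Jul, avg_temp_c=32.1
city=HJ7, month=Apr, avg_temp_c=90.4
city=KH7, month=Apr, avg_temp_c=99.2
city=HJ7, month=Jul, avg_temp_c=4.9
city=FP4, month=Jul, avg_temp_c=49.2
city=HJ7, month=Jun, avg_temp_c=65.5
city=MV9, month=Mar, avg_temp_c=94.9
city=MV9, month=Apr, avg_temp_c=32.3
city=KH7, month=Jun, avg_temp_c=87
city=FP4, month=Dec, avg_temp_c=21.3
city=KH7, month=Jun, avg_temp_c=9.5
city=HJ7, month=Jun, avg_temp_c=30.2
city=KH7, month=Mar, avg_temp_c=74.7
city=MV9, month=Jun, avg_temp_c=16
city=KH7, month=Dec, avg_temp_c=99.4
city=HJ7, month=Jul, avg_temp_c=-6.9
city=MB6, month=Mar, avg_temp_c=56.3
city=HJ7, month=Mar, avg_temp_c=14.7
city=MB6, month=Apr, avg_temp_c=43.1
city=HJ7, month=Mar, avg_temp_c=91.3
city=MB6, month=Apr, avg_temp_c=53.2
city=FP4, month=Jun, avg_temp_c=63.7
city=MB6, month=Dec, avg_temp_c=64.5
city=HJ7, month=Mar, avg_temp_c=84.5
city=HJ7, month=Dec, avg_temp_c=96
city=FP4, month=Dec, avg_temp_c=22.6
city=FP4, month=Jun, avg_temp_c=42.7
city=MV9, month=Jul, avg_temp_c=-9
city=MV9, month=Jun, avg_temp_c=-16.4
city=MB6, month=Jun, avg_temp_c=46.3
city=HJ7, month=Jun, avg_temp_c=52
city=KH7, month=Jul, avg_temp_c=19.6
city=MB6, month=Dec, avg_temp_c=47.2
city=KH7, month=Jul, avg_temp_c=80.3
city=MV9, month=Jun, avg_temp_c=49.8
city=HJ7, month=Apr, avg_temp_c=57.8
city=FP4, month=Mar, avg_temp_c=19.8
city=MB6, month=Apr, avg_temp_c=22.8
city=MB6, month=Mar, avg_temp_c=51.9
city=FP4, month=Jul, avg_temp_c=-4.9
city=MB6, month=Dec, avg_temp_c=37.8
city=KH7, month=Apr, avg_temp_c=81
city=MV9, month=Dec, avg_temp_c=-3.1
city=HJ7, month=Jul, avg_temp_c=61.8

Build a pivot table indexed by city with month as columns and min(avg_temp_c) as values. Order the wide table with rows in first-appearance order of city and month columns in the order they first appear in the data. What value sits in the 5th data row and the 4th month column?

21.5

With rows in first-appearance order of city, row 5 is city=HJ7. month columns in first-appearance order: Mar, Dec, Jul, Apr, Jun; column 4 is Apr.
Long rows with city=HJ7, month=Apr: min(21.5, 90.4, 57.8) = 21.5.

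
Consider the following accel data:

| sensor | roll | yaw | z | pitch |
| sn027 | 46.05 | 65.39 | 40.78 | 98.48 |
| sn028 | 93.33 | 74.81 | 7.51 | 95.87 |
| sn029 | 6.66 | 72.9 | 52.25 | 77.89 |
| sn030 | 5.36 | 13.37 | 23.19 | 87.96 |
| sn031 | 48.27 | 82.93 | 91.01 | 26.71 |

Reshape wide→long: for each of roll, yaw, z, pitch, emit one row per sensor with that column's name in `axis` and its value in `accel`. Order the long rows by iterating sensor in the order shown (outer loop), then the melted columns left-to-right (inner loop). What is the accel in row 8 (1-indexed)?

20 rows total (5 × 4). Row 8: index ⌊(8-1)/4⌋ = 1 into sensor → sn028; (8-1) mod 4 = 3 into the melted columns → pitch.
So row 8 is (sn028, pitch, 95.87); accel = 95.87.

95.87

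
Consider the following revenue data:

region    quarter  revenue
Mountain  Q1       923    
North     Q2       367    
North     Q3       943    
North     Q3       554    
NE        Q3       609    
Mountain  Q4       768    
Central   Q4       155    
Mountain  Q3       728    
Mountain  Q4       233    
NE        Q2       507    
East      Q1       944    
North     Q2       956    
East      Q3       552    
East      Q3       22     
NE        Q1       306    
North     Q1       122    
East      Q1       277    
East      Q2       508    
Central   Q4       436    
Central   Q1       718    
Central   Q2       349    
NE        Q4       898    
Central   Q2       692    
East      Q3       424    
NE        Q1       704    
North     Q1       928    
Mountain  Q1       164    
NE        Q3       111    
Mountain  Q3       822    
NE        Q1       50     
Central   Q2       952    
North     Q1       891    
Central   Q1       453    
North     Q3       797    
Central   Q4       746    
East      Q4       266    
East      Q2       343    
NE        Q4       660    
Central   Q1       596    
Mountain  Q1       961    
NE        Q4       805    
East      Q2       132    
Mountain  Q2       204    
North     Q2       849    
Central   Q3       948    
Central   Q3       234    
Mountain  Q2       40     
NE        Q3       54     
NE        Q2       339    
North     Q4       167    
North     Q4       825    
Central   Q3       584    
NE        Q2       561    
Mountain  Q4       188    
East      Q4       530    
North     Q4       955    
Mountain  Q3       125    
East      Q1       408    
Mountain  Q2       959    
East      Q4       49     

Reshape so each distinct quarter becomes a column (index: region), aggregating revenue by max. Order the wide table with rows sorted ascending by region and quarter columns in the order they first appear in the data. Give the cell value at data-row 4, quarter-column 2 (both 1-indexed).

561

With rows sorted ascending by region, row 4 is region=NE. quarter columns in first-appearance order: Q1, Q2, Q3, Q4; column 2 is Q2.
Long rows with region=NE, quarter=Q2: max(507, 339, 561) = 561.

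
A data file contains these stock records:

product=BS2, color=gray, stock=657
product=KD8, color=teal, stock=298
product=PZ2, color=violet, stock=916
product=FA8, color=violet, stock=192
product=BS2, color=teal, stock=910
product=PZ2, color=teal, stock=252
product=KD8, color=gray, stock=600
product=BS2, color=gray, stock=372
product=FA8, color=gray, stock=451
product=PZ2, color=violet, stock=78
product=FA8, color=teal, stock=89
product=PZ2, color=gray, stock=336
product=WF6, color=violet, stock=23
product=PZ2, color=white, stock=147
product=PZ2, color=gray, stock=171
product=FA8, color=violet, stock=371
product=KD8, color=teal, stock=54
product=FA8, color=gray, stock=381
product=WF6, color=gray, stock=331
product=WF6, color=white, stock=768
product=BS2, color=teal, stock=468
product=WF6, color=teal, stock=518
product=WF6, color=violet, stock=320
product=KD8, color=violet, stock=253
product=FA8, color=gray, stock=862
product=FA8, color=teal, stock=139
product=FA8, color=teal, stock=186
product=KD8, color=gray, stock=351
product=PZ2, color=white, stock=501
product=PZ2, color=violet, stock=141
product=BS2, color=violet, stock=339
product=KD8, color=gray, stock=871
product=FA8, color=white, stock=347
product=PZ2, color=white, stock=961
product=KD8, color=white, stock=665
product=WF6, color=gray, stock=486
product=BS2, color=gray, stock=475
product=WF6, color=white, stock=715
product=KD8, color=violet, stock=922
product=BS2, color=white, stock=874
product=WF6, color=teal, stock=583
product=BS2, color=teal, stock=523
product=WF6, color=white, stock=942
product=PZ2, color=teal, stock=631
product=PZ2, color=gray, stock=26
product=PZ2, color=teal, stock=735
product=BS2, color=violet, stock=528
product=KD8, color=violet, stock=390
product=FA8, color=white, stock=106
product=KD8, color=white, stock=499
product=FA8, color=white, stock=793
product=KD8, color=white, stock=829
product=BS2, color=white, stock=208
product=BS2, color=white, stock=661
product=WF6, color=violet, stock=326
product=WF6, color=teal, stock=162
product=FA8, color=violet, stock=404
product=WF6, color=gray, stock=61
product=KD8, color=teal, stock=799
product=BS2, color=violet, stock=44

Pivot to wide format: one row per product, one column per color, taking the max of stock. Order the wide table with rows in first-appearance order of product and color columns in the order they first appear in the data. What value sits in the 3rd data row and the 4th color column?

961

With rows in first-appearance order of product, row 3 is product=PZ2. color columns in first-appearance order: gray, teal, violet, white; column 4 is white.
Long rows with product=PZ2, color=white: max(147, 501, 961) = 961.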